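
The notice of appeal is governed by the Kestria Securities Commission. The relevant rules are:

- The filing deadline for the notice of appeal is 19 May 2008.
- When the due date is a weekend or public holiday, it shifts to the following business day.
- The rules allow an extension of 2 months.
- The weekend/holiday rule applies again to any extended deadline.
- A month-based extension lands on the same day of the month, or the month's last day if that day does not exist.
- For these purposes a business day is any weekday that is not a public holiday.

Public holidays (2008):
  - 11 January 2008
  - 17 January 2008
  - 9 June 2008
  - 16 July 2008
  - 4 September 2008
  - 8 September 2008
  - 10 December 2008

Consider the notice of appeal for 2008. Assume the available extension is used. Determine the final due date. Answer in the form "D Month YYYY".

The stated deadline is 19 May 2008.
Since 19 May 2008 is a Monday and not a holiday, the date is unchanged.
Applying the 2 months extension: 2 months after 19 May 2008 is 19 July 2008.
Because 19 July 2008 is a Saturday, the deadline becomes 21 July 2008 (Monday).
Final deadline: 21 July 2008.

21 July 2008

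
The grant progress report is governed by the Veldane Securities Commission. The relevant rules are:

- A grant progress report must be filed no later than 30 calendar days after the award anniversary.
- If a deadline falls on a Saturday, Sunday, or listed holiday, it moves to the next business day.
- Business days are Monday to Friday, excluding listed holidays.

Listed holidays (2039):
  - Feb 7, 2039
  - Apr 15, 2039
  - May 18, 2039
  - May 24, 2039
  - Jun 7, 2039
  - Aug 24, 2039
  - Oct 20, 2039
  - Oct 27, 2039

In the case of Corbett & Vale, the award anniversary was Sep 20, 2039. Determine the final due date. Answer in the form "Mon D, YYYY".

Oct 21, 2039

From Sep 20, 2039, 30 calendar days later is Oct 20, 2039.
Because Oct 20, 2039 is a listed holiday, the deadline becomes Oct 21, 2039 (Friday).
The final due date is Oct 21, 2039.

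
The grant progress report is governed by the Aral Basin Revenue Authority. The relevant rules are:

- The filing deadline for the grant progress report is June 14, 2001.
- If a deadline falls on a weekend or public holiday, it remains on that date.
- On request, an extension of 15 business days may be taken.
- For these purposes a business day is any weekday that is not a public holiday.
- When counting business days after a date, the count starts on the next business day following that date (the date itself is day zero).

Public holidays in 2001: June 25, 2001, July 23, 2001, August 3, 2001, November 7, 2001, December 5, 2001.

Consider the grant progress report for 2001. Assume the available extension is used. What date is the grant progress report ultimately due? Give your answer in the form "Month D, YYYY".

July 6, 2001

The stated deadline is June 14, 2001.
June 14, 2001 falls on a Thursday. The rules make no weekend/holiday allowance, so it remains June 14, 2001.
Applying the 15-business-day extension: 15 business days after June 14, 2001 is July 6, 2001.
No adjustment is made for weekends or holidays, so July 6, 2001 stands.
Final deadline: July 6, 2001.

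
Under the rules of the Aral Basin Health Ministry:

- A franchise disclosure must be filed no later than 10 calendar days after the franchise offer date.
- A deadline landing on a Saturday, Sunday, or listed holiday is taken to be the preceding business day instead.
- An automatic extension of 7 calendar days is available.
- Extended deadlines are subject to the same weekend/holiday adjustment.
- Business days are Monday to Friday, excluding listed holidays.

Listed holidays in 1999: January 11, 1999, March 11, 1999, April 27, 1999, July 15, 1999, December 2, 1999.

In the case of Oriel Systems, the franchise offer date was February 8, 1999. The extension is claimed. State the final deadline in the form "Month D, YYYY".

From February 8, 1999, 10 calendar days later is February 18, 1999.
February 18, 1999 is a Thursday and not a listed holiday, so it stands.
With the 7-day extension, February 18, 1999 becomes February 25, 1999.
Since February 25, 1999 is a Thursday and not a holiday, the date is unchanged.
So the filing is due February 25, 1999.

February 25, 1999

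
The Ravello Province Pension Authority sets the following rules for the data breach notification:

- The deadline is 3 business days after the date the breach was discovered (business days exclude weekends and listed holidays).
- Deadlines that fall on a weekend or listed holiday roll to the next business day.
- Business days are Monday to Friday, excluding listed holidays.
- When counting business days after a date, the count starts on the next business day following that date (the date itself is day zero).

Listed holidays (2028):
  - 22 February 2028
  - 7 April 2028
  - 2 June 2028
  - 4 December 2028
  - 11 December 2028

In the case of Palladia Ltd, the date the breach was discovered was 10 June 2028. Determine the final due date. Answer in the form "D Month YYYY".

14 June 2028

Starting the day after 10 June 2028 and counting 3 business days lands on 14 June 2028.
14 June 2028 (Wednesday) is already a business day.
Deadline: 14 June 2028.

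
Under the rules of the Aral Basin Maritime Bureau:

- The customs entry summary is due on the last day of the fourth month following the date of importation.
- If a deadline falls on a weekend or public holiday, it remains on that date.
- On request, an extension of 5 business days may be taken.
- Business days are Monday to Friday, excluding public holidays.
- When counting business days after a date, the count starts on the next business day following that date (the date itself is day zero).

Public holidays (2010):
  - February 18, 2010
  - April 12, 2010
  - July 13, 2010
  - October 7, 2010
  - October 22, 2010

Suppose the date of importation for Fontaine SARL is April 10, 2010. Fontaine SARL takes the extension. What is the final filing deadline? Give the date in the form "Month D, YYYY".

The fourth month after April 10, 2010 is August 2010, whose last day is August 31, 2010.
August 31, 2010 is a Tuesday; no weekend or holiday adjustment applies.
Applying the 5-business-day extension: 5 business days after August 31, 2010 is September 7, 2010.
September 7, 2010 is a Tuesday; no weekend or holiday adjustment applies.
The final due date is September 7, 2010.

September 7, 2010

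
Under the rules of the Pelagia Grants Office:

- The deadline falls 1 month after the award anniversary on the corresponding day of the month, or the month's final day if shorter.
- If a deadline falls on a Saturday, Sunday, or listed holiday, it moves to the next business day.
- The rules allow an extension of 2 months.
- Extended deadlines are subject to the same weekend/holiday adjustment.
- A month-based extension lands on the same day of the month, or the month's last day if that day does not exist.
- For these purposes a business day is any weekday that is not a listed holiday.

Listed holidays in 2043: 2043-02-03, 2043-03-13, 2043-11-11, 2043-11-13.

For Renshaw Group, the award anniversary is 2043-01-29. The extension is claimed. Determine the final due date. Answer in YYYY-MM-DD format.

Moving 1 month forward from 2043-01-29 on the corresponding day gives 2043-02-28 (day 29 does not exist in February, so the month's last day is used).
2043-02-28 is a Saturday, so it moves to the next business day, 2043-03-02 (Monday).
The 2 months extension carries 2043-03-02 to 2043-05-02.
2043-05-02 is a Saturday; the next business day is 2043-05-04 (Monday).
So the filing is due 2043-05-04.

2043-05-04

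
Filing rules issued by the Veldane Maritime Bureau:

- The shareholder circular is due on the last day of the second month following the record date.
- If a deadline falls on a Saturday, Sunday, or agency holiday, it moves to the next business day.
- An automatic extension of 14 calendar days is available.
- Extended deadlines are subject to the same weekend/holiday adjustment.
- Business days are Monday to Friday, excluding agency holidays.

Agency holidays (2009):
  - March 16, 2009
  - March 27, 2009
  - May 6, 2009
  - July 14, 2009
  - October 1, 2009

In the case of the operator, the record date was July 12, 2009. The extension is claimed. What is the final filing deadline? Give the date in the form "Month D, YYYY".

October 14, 2009

2 months after July 12, 2009 is September 2009; that month ends on September 30, 2009.
Since September 30, 2009 is a Wednesday and not a holiday, the date is unchanged.
Add the 14 calendar-day extension to September 30, 2009: October 14, 2009.
October 14, 2009 is a Wednesday and not a listed holiday, so it stands.
Deadline: October 14, 2009.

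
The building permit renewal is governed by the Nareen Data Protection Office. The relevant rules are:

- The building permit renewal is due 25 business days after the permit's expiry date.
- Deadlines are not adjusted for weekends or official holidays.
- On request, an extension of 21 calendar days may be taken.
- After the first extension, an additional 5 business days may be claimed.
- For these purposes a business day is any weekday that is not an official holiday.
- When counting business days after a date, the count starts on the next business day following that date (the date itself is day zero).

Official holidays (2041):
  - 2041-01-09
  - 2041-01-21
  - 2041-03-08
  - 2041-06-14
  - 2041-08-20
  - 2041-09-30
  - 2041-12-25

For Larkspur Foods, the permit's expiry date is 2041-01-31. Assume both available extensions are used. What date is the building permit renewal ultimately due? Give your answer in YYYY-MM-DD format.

2041-04-04

Counting 25 business days after 2041-01-31 (skipping weekends and listed holidays) reaches 2041-03-07.
No adjustment is made for weekends or holidays, so 2041-03-07 stands.
Applying the 21-calendar-day extension: 2041-03-07 + 21 days = 2041-03-28.
2041-03-28 falls on a Thursday. The rules make no weekend/holiday allowance, so it remains 2041-03-28.
The 5-business-day extension runs from 2041-03-28 to 2041-04-04.
2041-04-04 is a Thursday; no weekend or holiday adjustment applies.
The final due date is 2041-04-04.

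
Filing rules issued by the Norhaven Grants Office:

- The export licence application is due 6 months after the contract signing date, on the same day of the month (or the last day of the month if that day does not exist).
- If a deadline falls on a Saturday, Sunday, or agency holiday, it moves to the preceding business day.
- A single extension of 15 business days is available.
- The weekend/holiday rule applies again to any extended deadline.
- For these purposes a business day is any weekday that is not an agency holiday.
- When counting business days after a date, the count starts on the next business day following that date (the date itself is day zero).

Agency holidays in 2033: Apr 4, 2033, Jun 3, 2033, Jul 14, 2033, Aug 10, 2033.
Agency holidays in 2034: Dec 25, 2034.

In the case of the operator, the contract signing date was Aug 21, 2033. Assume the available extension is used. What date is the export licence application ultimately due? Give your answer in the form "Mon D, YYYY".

6 months from Aug 21, 2033 is Feb 21, 2034.
Since Feb 21, 2034 is a Tuesday and not a holiday, the date is unchanged.
The 15-business-day extension runs from Feb 21, 2034 to Mar 14, 2034.
Mar 14, 2034 (Tuesday) is already a business day.
Deadline: Mar 14, 2034.

Mar 14, 2034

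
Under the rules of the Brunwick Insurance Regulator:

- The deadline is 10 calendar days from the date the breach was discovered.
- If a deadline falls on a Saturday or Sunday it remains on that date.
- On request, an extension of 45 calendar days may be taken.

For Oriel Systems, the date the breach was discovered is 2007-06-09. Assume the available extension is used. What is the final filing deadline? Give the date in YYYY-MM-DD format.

Adding 10 calendar days to 2007-06-09 gives 2007-06-19.
2007-06-19 is a Tuesday; no weekend or holiday adjustment applies.
With the 45-day extension, 2007-06-19 becomes 2007-08-03.
2007-08-03 is a Friday; no weekend or holiday adjustment applies.
The final due date is 2007-08-03.

2007-08-03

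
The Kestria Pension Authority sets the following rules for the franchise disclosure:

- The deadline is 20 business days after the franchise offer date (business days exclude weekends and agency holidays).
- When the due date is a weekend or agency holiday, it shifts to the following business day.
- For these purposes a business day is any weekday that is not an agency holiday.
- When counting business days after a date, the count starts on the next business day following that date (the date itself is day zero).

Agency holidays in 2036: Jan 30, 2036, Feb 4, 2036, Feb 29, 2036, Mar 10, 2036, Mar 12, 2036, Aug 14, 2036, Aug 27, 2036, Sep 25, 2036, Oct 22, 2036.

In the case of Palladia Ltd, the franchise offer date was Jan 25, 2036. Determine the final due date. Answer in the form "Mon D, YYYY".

20 business days after Jan 25, 2036, excluding weekends and holidays, is Feb 26, 2036.
Feb 26, 2036 (Tuesday) is already a business day.
The final due date is Feb 26, 2036.

Feb 26, 2036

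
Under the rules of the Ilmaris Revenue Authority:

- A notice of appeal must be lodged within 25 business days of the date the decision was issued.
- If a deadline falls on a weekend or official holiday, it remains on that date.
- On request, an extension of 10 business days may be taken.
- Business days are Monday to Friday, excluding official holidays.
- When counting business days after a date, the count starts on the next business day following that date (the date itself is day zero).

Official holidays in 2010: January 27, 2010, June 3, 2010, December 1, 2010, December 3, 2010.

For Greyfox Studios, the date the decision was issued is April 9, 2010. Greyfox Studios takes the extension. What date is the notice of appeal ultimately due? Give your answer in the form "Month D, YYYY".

May 28, 2010

25 business days after April 9, 2010, excluding weekends and holidays, is May 14, 2010.
May 14, 2010 falls on a Friday. The rules make no weekend/holiday allowance, so it remains May 14, 2010.
Counting 10 further business days from May 14, 2010 reaches May 28, 2010.
May 28, 2010 is a Friday; no weekend or holiday adjustment applies.
Deadline: May 28, 2010.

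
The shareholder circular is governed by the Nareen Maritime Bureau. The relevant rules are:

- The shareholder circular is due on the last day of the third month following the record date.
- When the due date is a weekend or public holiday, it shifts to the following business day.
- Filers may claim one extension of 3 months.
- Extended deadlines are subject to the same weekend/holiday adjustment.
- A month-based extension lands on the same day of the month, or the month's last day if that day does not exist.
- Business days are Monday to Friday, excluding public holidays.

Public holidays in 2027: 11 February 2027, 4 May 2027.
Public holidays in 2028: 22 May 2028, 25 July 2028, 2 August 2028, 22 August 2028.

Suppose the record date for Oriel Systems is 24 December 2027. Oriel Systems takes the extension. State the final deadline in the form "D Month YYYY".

The third month after 24 December 2027 is March 2028, whose last day is 31 March 2028.
31 March 2028 is a Friday and not a listed holiday, so it stands.
Applying the 3 months extension: 3 months after 31 March 2028 is 30 June 2028 (day 31 does not exist in June, so the month's last day is used).
Since 30 June 2028 is a Friday and not a holiday, the date is unchanged.
Deadline: 30 June 2028.

30 June 2028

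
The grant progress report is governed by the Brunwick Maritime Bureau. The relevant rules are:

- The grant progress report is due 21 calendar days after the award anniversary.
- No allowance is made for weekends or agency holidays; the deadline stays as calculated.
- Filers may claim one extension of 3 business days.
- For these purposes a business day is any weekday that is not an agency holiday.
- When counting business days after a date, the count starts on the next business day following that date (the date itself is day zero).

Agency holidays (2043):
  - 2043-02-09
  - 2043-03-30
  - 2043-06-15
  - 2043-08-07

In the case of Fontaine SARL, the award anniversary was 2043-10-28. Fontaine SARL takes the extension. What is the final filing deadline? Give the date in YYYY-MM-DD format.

2043-11-23

Adding 21 calendar days to 2043-10-28 gives 2043-11-18.
2043-11-18 is a Wednesday; no weekend or holiday adjustment applies.
The 3-business-day extension runs from 2043-11-18 to 2043-11-23.
2043-11-23 is a Monday; no weekend or holiday adjustment applies.
So the filing is due 2043-11-23.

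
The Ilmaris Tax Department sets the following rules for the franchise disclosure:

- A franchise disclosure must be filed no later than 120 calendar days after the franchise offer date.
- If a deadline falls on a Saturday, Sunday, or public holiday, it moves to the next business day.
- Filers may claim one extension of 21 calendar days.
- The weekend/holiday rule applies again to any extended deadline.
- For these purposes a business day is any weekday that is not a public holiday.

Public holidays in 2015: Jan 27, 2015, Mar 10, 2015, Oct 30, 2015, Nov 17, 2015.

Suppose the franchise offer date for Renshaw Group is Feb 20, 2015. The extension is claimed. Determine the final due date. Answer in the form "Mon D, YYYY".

Jul 13, 2015

Adding 120 calendar days to Feb 20, 2015 gives Jun 20, 2015.
Because Jun 20, 2015 is a Saturday, the deadline becomes Jun 22, 2015 (Monday).
Add the 21 calendar-day extension to Jun 22, 2015: Jul 13, 2015.
Jul 13, 2015 is a Monday and not a listed holiday, so it stands.
Deadline: Jul 13, 2015.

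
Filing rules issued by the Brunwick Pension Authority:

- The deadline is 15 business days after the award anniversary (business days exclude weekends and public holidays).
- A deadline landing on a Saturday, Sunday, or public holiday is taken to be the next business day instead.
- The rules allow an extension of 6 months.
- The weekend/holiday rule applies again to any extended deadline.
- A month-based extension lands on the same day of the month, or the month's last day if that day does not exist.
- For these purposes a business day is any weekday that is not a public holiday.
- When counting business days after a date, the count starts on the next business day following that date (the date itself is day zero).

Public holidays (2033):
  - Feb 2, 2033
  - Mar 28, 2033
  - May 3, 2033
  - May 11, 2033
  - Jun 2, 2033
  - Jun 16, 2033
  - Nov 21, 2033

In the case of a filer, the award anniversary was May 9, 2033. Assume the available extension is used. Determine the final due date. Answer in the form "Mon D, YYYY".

Nov 30, 2033

15 business days after May 9, 2033, excluding weekends and holidays, is May 31, 2033.
May 31, 2033 falls on a Tuesday, which is a business day, so no adjustment is needed.
Add 6 months to May 31, 2033: Nov 30, 2033 (day 31 does not exist in November, so the month's last day is used).
Since Nov 30, 2033 is a Wednesday and not a holiday, the date is unchanged.
Deadline: Nov 30, 2033.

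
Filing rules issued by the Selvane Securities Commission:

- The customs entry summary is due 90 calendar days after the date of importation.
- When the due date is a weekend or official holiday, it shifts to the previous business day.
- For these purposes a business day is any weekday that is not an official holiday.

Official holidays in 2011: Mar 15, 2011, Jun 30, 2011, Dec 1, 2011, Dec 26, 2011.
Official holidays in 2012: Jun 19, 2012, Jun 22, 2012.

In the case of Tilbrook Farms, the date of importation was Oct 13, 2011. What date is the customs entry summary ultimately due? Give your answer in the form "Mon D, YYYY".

Jan 11, 2012

Trigger date Oct 13, 2011 + 90 calendar days = Jan 11, 2012.
Jan 11, 2012 (Wednesday) is already a business day.
Deadline: Jan 11, 2012.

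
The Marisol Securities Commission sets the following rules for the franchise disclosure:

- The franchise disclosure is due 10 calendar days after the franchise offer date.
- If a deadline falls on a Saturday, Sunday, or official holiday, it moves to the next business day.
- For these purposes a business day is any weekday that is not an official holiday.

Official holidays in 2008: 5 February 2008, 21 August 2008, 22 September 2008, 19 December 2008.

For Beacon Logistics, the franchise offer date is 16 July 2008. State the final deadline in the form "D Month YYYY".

Trigger date 16 July 2008 + 10 calendar days = 26 July 2008.
26 July 2008 falls on a Saturday. Rolling to the next business day gives 28 July 2008, a Monday.
Final deadline: 28 July 2008.

28 July 2008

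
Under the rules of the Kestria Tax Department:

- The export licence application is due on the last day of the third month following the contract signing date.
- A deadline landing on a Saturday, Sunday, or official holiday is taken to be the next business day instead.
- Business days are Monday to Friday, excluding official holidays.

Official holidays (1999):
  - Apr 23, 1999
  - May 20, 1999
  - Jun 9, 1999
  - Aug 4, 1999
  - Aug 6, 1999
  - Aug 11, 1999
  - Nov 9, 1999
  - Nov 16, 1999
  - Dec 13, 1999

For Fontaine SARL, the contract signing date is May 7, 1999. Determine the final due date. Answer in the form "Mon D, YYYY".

Aug 31, 1999

The third month after May 7, 1999 is August 1999, whose last day is Aug 31, 1999.
Aug 31, 1999 falls on a Tuesday, which is a business day, so no adjustment is needed.
So the filing is due Aug 31, 1999.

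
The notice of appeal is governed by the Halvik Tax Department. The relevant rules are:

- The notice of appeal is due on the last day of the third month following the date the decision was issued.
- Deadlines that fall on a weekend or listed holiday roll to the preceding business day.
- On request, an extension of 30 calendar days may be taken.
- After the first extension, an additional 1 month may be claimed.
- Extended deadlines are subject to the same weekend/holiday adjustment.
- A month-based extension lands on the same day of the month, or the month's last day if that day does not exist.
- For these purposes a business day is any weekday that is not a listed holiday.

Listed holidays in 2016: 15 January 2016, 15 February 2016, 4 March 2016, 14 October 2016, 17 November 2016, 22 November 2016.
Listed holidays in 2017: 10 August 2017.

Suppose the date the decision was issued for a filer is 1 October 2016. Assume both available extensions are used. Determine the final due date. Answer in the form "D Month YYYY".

31 March 2017

3 months after 1 October 2016 falls in January 2017; the last day of that month is 31 January 2017.
31 January 2017 (Tuesday) is already a business day.
Add the 30 calendar-day extension to 31 January 2017: 2 March 2017.
2 March 2017 is a Thursday and not a listed holiday, so it stands.
Applying the 1 month extension: 1 month after 2 March 2017 is 2 April 2017.
2 April 2017 is a Sunday, so it moves to the preceding business day, 31 March 2017 (Friday).
Deadline: 31 March 2017.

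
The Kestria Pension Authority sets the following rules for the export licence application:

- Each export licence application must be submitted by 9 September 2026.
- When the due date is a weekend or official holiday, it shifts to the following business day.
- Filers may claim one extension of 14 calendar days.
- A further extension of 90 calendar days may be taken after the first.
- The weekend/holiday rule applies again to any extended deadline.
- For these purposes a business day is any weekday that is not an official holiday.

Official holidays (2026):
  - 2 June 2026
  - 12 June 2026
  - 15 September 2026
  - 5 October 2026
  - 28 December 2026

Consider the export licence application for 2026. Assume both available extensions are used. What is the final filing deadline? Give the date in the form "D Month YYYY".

22 December 2026

The statutory due date is 9 September 2026.
9 September 2026 (Wednesday) is already a business day.
Applying the 14-calendar-day extension: 9 September 2026 + 14 days = 23 September 2026.
Since 23 September 2026 is a Wednesday and not a holiday, the date is unchanged.
With the 90-day extension, 23 September 2026 becomes 22 December 2026.
22 December 2026 is a Tuesday and not a listed holiday, so it stands.
The final due date is 22 December 2026.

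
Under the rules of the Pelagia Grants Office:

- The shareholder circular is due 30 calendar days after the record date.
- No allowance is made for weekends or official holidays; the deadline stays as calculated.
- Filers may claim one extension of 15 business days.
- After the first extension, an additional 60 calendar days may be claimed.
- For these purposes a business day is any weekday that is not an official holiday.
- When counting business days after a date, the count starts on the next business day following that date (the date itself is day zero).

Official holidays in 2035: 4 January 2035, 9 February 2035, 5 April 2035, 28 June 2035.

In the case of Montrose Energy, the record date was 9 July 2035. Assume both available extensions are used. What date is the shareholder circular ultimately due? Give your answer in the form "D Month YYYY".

30 calendar days after 9 July 2035 is 8 August 2035.
No adjustment is made for weekends or holidays, so 8 August 2035 stands.
The 15-business-day extension runs from 8 August 2035 to 29 August 2035.
No adjustment is made for weekends or holidays, so 29 August 2035 stands.
With the 60-day extension, 29 August 2035 becomes 28 October 2035.
28 October 2035 falls on a Sunday. The rules make no weekend/holiday allowance, so it remains 28 October 2035.
So the filing is due 28 October 2035.

28 October 2035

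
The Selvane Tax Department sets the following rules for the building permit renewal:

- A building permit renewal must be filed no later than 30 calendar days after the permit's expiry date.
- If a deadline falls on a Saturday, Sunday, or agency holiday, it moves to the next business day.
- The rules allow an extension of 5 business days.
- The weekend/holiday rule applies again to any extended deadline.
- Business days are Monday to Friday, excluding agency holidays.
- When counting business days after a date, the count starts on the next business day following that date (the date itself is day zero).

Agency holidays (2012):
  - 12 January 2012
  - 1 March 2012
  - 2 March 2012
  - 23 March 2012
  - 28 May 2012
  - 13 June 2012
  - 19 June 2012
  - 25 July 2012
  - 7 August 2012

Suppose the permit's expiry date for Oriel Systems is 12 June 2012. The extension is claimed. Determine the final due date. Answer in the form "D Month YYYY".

From 12 June 2012, 30 calendar days later is 12 July 2012.
12 July 2012 falls on a Thursday, which is a business day, so no adjustment is needed.
Counting 5 further business days from 12 July 2012 reaches 19 July 2012.
19 July 2012 falls on a Thursday, which is a business day, so no adjustment is needed.
Final deadline: 19 July 2012.

19 July 2012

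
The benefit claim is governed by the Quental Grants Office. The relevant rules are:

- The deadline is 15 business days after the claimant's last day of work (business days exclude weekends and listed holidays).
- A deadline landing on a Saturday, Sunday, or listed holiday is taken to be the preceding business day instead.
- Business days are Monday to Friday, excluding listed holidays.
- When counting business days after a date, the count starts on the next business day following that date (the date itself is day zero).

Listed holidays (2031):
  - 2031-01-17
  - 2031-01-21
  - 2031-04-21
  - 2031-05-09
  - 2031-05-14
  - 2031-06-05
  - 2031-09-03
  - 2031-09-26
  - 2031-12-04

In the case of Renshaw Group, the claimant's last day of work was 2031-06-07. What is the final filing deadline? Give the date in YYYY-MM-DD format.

Counting 15 business days after 2031-06-07 (skipping weekends and listed holidays) reaches 2031-06-27.
2031-06-27 (Friday) is already a business day.
The final due date is 2031-06-27.

2031-06-27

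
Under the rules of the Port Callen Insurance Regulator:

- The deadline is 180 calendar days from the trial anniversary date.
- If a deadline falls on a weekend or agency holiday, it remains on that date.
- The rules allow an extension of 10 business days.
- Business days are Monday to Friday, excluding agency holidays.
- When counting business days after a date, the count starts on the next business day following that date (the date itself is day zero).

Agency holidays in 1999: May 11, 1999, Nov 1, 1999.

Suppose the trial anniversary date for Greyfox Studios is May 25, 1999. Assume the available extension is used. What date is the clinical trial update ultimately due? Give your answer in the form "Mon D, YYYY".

Adding 180 calendar days to May 25, 1999 gives Nov 21, 1999.
Nov 21, 1999 is a Sunday; no weekend or holiday adjustment applies.
Applying the 10-business-day extension: 10 business days after Nov 21, 1999 is Dec 3, 1999.
No adjustment is made for weekends or holidays, so Dec 3, 1999 stands.
The final due date is Dec 3, 1999.

Dec 3, 1999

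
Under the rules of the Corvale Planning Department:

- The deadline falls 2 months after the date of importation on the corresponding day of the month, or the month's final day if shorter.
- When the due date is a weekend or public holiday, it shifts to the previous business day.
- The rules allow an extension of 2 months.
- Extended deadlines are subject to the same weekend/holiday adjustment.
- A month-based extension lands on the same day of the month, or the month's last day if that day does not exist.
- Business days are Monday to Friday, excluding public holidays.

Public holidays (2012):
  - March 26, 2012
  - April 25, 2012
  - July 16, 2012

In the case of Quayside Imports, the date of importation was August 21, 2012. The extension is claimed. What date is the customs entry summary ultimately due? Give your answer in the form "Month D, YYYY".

Moving 2 months forward from August 21, 2012 on the corresponding day gives October 21, 2012.
October 21, 2012 falls on a Sunday. Rolling to the preceding business day gives October 19, 2012, a Friday.
Applying the 2 months extension: 2 months after October 19, 2012 is December 19, 2012.
December 19, 2012 falls on a Wednesday, which is a business day, so no adjustment is needed.
So the filing is due December 19, 2012.

December 19, 2012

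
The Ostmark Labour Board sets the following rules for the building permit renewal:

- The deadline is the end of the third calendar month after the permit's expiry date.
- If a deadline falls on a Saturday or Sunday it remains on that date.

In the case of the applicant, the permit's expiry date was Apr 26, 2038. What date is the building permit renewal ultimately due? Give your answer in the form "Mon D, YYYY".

3 months after Apr 26, 2038 falls in July 2038; the last day of that month is Jul 31, 2038.
Jul 31, 2038 is a Saturday; no weekend or holiday adjustment applies.
Final deadline: Jul 31, 2038.

Jul 31, 2038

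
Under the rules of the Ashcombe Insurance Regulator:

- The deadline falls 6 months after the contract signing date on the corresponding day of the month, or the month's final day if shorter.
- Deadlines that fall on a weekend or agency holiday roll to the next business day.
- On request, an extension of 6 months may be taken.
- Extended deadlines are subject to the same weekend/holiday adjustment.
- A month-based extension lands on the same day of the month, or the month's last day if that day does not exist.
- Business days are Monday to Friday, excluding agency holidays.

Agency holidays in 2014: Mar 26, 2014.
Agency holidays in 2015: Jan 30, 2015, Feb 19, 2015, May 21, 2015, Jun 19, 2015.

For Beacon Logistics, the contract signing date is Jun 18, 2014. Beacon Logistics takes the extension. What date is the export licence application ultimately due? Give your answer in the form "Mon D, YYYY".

Jun 18, 2015

6 months from Jun 18, 2014 is Dec 18, 2014.
Dec 18, 2014 is a Thursday and not a listed holiday, so it stands.
Add 6 months to Dec 18, 2014: Jun 18, 2015.
Jun 18, 2015 falls on a Thursday, which is a business day, so no adjustment is needed.
So the filing is due Jun 18, 2015.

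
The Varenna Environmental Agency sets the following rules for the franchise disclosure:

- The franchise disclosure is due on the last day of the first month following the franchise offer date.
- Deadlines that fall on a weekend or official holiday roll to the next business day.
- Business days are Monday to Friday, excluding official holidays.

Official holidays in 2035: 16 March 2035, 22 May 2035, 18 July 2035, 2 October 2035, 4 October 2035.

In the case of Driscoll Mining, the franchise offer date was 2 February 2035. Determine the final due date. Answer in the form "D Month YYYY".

The first month after 2 February 2035 is March 2035, whose last day is 31 March 2035.
31 March 2035 is a Saturday; the next business day is 2 April 2035 (Monday).
Deadline: 2 April 2035.

2 April 2035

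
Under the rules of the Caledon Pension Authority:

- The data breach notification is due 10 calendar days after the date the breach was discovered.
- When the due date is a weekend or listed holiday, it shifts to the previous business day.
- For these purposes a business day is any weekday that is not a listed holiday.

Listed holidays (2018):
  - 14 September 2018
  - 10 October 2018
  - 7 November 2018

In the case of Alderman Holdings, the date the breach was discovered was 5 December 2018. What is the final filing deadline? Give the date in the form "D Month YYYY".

14 December 2018

10 calendar days after 5 December 2018 is 15 December 2018.
15 December 2018 is a Saturday, so it moves to the preceding business day, 14 December 2018 (Friday).
Final deadline: 14 December 2018.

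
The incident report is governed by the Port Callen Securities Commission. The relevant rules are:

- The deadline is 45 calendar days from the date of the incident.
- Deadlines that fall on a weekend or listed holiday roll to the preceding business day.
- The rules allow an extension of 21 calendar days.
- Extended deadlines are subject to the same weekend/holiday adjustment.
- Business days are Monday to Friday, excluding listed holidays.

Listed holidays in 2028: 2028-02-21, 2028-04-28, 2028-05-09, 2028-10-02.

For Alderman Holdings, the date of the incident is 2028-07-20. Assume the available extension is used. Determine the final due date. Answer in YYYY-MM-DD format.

2028-09-22

From 2028-07-20, 45 calendar days later is 2028-09-03.
2028-09-03 is a Sunday; the preceding business day is 2028-09-01 (Friday).
Add the 21 calendar-day extension to 2028-09-01: 2028-09-22.
2028-09-22 falls on a Friday, which is a business day, so no adjustment is needed.
So the filing is due 2028-09-22.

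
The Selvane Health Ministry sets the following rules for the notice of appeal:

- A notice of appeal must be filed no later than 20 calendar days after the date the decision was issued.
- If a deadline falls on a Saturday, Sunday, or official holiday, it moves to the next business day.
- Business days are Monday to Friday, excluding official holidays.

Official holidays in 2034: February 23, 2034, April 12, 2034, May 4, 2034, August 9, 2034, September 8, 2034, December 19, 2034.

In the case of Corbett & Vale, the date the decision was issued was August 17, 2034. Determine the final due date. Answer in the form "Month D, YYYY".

September 6, 2034

Trigger date August 17, 2034 + 20 calendar days = September 6, 2034.
September 6, 2034 falls on a Wednesday, which is a business day, so no adjustment is needed.
Final deadline: September 6, 2034.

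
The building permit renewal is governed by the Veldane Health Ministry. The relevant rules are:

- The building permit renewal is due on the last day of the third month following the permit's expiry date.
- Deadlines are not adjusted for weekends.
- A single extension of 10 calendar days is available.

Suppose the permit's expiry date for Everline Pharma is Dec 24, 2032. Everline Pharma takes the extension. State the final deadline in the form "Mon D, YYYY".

The third month after Dec 24, 2032 is March 2033, whose last day is Mar 31, 2033.
Mar 31, 2033 falls on a Thursday. The rules make no weekend/holiday allowance, so it remains Mar 31, 2033.
Applying the 10-calendar-day extension: Mar 31, 2033 + 10 days = Apr 10, 2033.
Apr 10, 2033 is a Sunday; no weekend or holiday adjustment applies.
So the filing is due Apr 10, 2033.

Apr 10, 2033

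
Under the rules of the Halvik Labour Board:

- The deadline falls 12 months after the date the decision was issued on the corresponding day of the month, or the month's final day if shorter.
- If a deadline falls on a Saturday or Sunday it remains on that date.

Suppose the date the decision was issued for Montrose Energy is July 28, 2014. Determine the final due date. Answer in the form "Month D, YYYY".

July 28, 2015

Moving 12 months forward from July 28, 2014 on the corresponding day gives July 28, 2015.
No adjustment is made for weekends or holidays, so July 28, 2015 stands.
The final due date is July 28, 2015.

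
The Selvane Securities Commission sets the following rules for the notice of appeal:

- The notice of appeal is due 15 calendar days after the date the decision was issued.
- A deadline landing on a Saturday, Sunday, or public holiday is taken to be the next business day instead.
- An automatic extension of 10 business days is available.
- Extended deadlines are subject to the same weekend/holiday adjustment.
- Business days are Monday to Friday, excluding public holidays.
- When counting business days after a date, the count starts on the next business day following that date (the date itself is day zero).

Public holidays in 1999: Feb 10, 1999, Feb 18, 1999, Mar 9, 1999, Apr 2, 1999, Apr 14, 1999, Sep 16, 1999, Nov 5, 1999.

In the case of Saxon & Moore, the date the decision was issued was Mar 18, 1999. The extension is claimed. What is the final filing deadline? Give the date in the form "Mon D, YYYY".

From Mar 18, 1999, 15 calendar days later is Apr 2, 1999.
Apr 2, 1999 falls on a listed holiday. Rolling to the next business day gives Apr 5, 1999, a Monday.
Counting 10 further business days from Apr 5, 1999 reaches Apr 20, 1999.
Apr 20, 1999 is a Tuesday and not a listed holiday, so it stands.
So the filing is due Apr 20, 1999.

Apr 20, 1999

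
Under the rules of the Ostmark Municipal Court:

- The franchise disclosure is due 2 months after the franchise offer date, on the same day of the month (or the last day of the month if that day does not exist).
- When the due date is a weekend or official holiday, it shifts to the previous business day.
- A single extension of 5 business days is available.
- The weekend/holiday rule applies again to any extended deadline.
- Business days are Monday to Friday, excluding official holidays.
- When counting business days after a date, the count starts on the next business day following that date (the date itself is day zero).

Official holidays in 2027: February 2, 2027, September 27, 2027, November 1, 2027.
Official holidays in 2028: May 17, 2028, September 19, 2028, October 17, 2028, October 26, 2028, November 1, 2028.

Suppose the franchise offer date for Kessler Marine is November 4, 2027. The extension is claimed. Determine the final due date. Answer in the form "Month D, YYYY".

January 11, 2028

2 months after November 4, 2027, on the same day of the month, is January 4, 2028.
January 4, 2028 falls on a Tuesday, which is a business day, so no adjustment is needed.
Counting 5 further business days from January 4, 2028 reaches January 11, 2028.
January 11, 2028 is a Tuesday and not a listed holiday, so it stands.
Final deadline: January 11, 2028.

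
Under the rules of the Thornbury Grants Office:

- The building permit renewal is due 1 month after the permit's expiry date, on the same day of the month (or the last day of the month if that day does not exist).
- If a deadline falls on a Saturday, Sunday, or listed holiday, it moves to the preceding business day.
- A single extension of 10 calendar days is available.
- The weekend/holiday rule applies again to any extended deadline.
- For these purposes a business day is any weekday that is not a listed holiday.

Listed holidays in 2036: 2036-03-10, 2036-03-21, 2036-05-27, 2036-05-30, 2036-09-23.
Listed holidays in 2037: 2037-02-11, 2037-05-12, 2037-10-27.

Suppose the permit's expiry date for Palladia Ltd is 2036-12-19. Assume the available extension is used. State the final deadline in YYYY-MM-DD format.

1 month after 2036-12-19, on the same day of the month, is 2037-01-19.
Since 2037-01-19 is a Monday and not a holiday, the date is unchanged.
The 10-calendar-day extension moves the deadline from 2037-01-19 to 2037-01-29.
2037-01-29 (Thursday) is already a business day.
So the filing is due 2037-01-29.

2037-01-29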